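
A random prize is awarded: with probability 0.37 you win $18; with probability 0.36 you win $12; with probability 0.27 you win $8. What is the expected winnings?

E[payout] = 18·0.37 + 12·0.36 + 8·0.27
 = 6.66 + 4.32 + 2.16
 = 13.14

13.14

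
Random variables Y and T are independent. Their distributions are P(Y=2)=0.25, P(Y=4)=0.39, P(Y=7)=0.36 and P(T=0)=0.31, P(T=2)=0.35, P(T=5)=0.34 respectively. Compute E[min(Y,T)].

E[min(Y,T)] = Σ_y Σ_t min(y,t) · P(Y=y)P(T=t)
 = 0·0.0775 + 2·0.0875 + 2·0.085 + 0·0.1209 + 2·0.1365 + 4·0.1326 + 0·0.1116 + 2·0.126 + 5·0.1224
 = 0 + 0.175 + 0.17 + 0 + 0.273 + 0.5304 + 0 + 0.252 + 0.612
 = 2.0124

2.0124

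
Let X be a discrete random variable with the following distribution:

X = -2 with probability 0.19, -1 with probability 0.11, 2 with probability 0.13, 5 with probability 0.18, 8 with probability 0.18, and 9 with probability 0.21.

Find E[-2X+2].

E[-2X+2] = Σ (-2x+2)·P(X=x)
 = 6·0.19 + 4·0.11 + (-2)·0.13 + (-8)·0.18 + (-14)·0.18 + (-16)·0.21
 = 1.14 + 0.44 + (-0.26) + (-1.44) + (-2.52) + (-3.36)
 = -6

-6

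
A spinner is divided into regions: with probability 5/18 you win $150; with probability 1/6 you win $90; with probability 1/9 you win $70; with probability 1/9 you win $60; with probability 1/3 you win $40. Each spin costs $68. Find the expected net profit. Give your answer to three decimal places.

E[payout] = 150·5/18 + 90·1/6 + 70·1/9 + 60·1/9 + 40·1/3
 = 125/3 + 15 + 70/9 + 20/3 + 40/3
 = 760/9
Net = 760/9 - 68 = 148/9

16.444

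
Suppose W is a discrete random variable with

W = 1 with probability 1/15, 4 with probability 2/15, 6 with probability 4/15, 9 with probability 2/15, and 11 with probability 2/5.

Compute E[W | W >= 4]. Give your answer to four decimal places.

P(W >= 4) = 2/15 + 4/15 + 2/15 + 2/5 = 14/15.
E[W | W >= 4] = [4·2/15 + 6·4/15 + 9·2/15 + 11·2/5] / (14/15)
 = 116/15 / (14/15)
 = 58/7

8.2857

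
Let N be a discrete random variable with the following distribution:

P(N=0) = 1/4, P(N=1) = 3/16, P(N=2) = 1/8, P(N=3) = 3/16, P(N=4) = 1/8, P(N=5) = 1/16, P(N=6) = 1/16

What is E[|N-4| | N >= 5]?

P(N >= 5) = 1/16 + 1/16 = 1/8.
E[|N-4| | N >= 5] = [1·1/16 + 2·1/16] / (1/8)
 = 3/16 / (1/8)
 = 3/2

1.5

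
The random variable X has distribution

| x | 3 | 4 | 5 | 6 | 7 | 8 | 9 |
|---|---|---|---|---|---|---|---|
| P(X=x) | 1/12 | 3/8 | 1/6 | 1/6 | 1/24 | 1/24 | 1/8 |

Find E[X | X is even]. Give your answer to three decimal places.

4.857

P(X is even) = 3/8 + 1/6 + 1/24 = 7/12.
E[X | X is even] = [4·3/8 + 6·1/6 + 8·1/24] / (7/12)
 = 17/6 / (7/12)
 = 34/7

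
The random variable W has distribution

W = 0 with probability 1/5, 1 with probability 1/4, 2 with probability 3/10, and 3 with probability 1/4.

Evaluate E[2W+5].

E[2W+5] = Σ (2w+5)·P(W=w)
 = 5·1/5 + 7·1/4 + 9·3/10 + 11·1/4
 = 1 + 7/4 + 27/10 + 11/4
 = 41/5

8.2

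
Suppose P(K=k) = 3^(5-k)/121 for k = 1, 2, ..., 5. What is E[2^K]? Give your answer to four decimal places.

E[2^K] = Σ 2^k·P(K=k)
 = 2·81/121 + 4·27/121 + 8·9/121 + 16·3/121 + 32·1/121
 = 162/121 + 108/121 + 72/121 + 48/121 + 32/121
 = 422/121

3.4876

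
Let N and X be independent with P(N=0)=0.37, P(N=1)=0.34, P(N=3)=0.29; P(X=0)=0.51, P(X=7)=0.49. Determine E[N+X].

4.64

E[N+X] = Σ_n Σ_x (n+x) · P(N=n)P(X=x)
 = 0·0.1887 + 7·0.1813 + 1·0.1734 + 8·0.1666 + 3·0.1479 + 10·0.1421
 = 0 + 1.2691 + 0.1734 + 1.3328 + 0.4437 + 1.421
 = 4.64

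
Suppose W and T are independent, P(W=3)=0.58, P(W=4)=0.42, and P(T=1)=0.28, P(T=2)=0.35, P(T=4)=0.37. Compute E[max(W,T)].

E[max(W,T)] = Σ_w Σ_t max(w,t) · P(W=w)P(T=t)
 = 3·0.1624 + 3·0.203 + 4·0.2146 + 4·0.1176 + 4·0.147 + 4·0.1554
 = 0.4872 + 0.609 + 0.8584 + 0.4704 + 0.588 + 0.6216
 = 3.6346

3.6346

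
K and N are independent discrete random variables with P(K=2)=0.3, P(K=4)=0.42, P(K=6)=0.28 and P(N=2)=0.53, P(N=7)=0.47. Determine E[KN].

17.226

E[KN] = Σ_k Σ_n kn · P(K=k)P(N=n)
 = 4·0.159 + 14·0.141 + 8·0.2226 + 28·0.1974 + 12·0.1484 + 42·0.1316
 = 0.636 + 1.974 + 1.7808 + 5.5272 + 1.7808 + 5.5272
 = 17.226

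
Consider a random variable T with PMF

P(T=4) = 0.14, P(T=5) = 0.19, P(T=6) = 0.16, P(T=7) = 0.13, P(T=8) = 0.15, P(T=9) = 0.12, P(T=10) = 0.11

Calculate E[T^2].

E[T^2] = Σ t^2·P(T=t)
 = 16·0.14 + 25·0.19 + 36·0.16 + 49·0.13 + 64·0.15 + 81·0.12 + 100·0.11
 = 2.24 + 4.75 + 5.76 + 6.37 + 9.6 + 9.72 + 11
 = 49.44

49.44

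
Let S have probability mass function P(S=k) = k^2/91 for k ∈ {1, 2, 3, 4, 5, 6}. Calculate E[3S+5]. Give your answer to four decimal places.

19.5385

E[3S+5] = Σ (3s+5)·P(S=s)
 = 8·1/91 + 11·4/91 + 14·9/91 + 17·16/91 + 20·25/91 + 23·36/91
 = 8/91 + 44/91 + 18/13 + 272/91 + 500/91 + 828/91
 = 254/13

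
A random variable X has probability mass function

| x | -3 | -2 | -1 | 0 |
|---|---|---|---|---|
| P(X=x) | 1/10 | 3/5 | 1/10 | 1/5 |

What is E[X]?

E[X] = Σ x·P(X=x)
 = (-3)·1/10 + (-2)·3/5 + (-1)·1/10 + 0·1/5
 = (-3/10) + (-6/5) + (-1/10) + 0
 = -8/5

-1.6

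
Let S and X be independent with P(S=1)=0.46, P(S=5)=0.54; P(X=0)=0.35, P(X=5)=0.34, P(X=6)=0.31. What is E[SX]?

E[SX] = Σ_s Σ_x sx · P(S=s)P(X=x)
 = 0·0.161 + 5·0.1564 + 6·0.1426 + 0·0.189 + 25·0.1836 + 30·0.1674
 = 0 + 0.782 + 0.8556 + 0 + 4.59 + 5.022
 = 11.2496

11.2496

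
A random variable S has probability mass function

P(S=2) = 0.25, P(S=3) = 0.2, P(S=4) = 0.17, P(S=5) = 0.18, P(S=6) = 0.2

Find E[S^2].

17.22

E[S^2] = Σ s^2·P(S=s)
 = 4·0.25 + 9·0.2 + 16·0.17 + 25·0.18 + 36·0.2
 = 1 + 1.8 + 2.72 + 4.5 + 7.2
 = 17.22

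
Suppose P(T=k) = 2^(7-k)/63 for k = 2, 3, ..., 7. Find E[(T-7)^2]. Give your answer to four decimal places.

E[(T-7)^2] = Σ (t-7)^2·P(T=t)
 = 25·32/63 + 16·16/63 + 9·8/63 + 4·4/63 + 1·2/63 + 0·1/63
 = 800/63 + 256/63 + 8/7 + 16/63 + 2/63 + 0
 = 382/21

18.1905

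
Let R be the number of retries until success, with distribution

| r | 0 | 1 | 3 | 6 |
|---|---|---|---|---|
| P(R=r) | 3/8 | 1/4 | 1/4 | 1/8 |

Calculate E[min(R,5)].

E[min(R,5)] = Σ min(r,5)·P(R=r)
 = 0·3/8 + 1·1/4 + 3·1/4 + 5·1/8
 = 0 + 1/4 + 3/4 + 5/8
 = 13/8

1.625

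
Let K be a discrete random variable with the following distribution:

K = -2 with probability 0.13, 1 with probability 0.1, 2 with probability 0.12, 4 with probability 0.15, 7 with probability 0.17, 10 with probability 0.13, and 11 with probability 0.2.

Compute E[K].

5.37

E[K] = Σ k·P(K=k)
 = (-2)·0.13 + 1·0.1 + 2·0.12 + 4·0.15 + 7·0.17 + 10·0.13 + 11·0.2
 = (-0.26) + 0.1 + 0.24 + 0.6 + 1.19 + 1.3 + 2.2
 = 5.37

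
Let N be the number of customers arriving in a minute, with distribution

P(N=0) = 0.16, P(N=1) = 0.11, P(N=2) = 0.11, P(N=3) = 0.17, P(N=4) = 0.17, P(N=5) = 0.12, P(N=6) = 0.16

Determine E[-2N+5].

-1.16

E[-2N+5] = Σ (-2n+5)·P(N=n)
 = 5·0.16 + 3·0.11 + 1·0.11 + (-1)·0.17 + (-3)·0.17 + (-5)·0.12 + (-7)·0.16
 = 0.8 + 0.33 + 0.11 + (-0.17) + (-0.51) + (-0.6) + (-1.12)
 = -1.16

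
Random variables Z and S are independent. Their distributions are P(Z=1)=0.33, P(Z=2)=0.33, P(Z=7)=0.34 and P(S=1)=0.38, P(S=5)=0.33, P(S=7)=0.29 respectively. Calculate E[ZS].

E[ZS] = Σ_z Σ_s zs · P(Z=z)P(S=s)
 = 1·0.1254 + 5·0.1089 + 7·0.0957 + 2·0.1254 + 10·0.1089 + 14·0.0957 + 7·0.1292 + 35·0.1122 + 49·0.0986
 = 0.1254 + 0.5445 + 0.6699 + 0.2508 + 1.089 + 1.3398 + 0.9044 + 3.927 + 4.8314
 = 13.6822

13.6822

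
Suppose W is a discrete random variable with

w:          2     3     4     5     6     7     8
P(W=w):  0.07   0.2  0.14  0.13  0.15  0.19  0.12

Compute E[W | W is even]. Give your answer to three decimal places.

P(W is even) = 0.07 + 0.14 + 0.15 + 0.12 = 0.48.
E[W | W is even] = [2·0.07 + 4·0.14 + 6·0.15 + 8·0.12] / 0.48
 = 2.56 / 0.48
 = 16/3

5.333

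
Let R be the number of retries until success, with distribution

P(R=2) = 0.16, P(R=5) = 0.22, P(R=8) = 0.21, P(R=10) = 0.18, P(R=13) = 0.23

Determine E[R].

7.89

E[R] = Σ r·P(R=r)
 = 2·0.16 + 5·0.22 + 8·0.21 + 10·0.18 + 13·0.23
 = 0.32 + 1.1 + 1.68 + 1.8 + 2.99
 = 7.89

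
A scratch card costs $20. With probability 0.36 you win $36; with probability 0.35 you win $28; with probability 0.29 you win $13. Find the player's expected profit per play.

E[payout] = 36·0.36 + 28·0.35 + 13·0.29
 = 12.96 + 9.8 + 3.77
 = 26.53
Net = 26.53 - 20 = 6.53

6.53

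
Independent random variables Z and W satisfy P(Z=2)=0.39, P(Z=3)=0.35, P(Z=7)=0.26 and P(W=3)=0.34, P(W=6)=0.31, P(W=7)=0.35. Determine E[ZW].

E[ZW] = Σ_z Σ_w zw · P(Z=z)P(W=w)
 = 6·0.1326 + 12·0.1209 + 14·0.1365 + 9·0.119 + 18·0.1085 + 21·0.1225 + 21·0.0884 + 42·0.0806 + 49·0.091
 = 0.7956 + 1.4508 + 1.911 + 1.071 + 1.953 + 2.5725 + 1.8564 + 3.3852 + 4.459
 = 19.4545

19.4545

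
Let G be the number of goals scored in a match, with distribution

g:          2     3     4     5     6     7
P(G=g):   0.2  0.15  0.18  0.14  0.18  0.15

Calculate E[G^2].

E[G^2] = Σ g^2·P(G=g)
 = 4·0.2 + 9·0.15 + 16·0.18 + 25·0.14 + 36·0.18 + 49·0.15
 = 0.8 + 1.35 + 2.88 + 3.5 + 6.48 + 7.35
 = 22.36

22.36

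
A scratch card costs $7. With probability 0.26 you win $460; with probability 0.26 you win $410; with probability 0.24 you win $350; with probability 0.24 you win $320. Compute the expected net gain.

380

E[payout] = 460·0.26 + 410·0.26 + 350·0.24 + 320·0.24
 = 119.6 + 106.6 + 84 + 76.8
 = 387
Net = 387 - 7 = 380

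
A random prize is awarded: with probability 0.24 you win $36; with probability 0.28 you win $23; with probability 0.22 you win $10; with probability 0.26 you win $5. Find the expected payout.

18.58

E[payout] = 36·0.24 + 23·0.28 + 10·0.22 + 5·0.26
 = 8.64 + 6.44 + 2.2 + 1.3
 = 18.58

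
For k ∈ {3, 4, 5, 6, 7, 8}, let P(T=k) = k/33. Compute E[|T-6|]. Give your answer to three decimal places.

1.364

E[|T-6|] = Σ |t-6|·P(T=t)
 = 3·1/11 + 2·4/33 + 1·5/33 + 0·2/11 + 1·7/33 + 2·8/33
 = 3/11 + 8/33 + 5/33 + 0 + 7/33 + 16/33
 = 15/11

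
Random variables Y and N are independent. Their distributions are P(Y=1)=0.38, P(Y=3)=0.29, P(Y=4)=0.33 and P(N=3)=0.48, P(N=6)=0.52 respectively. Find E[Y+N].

7.13

E[Y+N] = Σ_y Σ_n (y+n) · P(Y=y)P(N=n)
 = 4·0.1824 + 7·0.1976 + 6·0.1392 + 9·0.1508 + 7·0.1584 + 10·0.1716
 = 0.7296 + 1.3832 + 0.8352 + 1.3572 + 1.1088 + 1.716
 = 7.13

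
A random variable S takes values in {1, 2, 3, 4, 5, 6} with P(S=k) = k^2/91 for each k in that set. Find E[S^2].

25

E[S^2] = Σ s^2·P(S=s)
 = 1·1/91 + 4·4/91 + 9·9/91 + 16·16/91 + 25·25/91 + 36·36/91
 = 1/91 + 16/91 + 81/91 + 256/91 + 625/91 + 1296/91
 = 25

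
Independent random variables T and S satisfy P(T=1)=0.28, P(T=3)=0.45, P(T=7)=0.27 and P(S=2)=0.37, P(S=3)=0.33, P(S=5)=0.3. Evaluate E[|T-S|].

2.0788

E[|T-S|] = Σ_t Σ_s |t-s| · P(T=t)P(S=s)
 = 1·0.1036 + 2·0.0924 + 4·0.084 + 1·0.1665 + 0·0.1485 + 2·0.135 + 5·0.0999 + 4·0.0891 + 2·0.081
 = 0.1036 + 0.1848 + 0.336 + 0.1665 + 0 + 0.27 + 0.4995 + 0.3564 + 0.162
 = 2.0788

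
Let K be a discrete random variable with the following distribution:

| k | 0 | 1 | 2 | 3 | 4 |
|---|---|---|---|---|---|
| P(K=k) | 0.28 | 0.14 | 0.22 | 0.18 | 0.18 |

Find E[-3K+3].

-2.52

E[-3K+3] = Σ (-3k+3)·P(K=k)
 = 3·0.28 + 0·0.14 + (-3)·0.22 + (-6)·0.18 + (-9)·0.18
 = 0.84 + 0 + (-0.66) + (-1.08) + (-1.62)
 = -2.52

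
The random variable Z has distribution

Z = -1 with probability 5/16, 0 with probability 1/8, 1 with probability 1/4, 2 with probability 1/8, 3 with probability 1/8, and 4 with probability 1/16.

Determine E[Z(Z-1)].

E[Z(Z-1)] = Σ z(z-1)·P(Z=z)
 = 2·5/16 + 0·1/8 + 0·1/4 + 2·1/8 + 6·1/8 + 12·1/16
 = 5/8 + 0 + 0 + 1/4 + 3/4 + 3/4
 = 19/8

2.375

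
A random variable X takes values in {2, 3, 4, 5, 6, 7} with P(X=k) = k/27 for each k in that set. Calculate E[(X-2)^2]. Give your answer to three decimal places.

E[(X-2)^2] = Σ (x-2)^2·P(X=x)
 = 0·2/27 + 1·1/9 + 4·4/27 + 9·5/27 + 16·2/9 + 25·7/27
 = 0 + 1/9 + 16/27 + 5/3 + 32/9 + 175/27
 = 335/27

12.407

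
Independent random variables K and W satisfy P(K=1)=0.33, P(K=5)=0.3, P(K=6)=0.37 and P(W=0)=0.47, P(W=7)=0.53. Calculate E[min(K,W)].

E[min(K,W)] = Σ_k Σ_w min(k,w) · P(K=k)P(W=w)
 = 0·0.1551 + 1·0.1749 + 0·0.141 + 5·0.159 + 0·0.1739 + 6·0.1961
 = 0 + 0.1749 + 0 + 0.795 + 0 + 1.1766
 = 2.1465

2.1465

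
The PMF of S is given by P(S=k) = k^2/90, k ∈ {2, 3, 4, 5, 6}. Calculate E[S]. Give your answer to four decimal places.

E[S] = Σ s·P(S=s)
 = 2·2/45 + 3·1/10 + 4·8/45 + 5·5/18 + 6·2/5
 = 4/45 + 3/10 + 32/45 + 25/18 + 12/5
 = 44/9

4.8889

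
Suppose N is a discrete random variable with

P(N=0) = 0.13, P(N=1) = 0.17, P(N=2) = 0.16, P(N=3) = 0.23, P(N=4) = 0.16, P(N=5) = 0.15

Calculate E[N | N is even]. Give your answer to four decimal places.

2.1333

P(N is even) = 0.13 + 0.16 + 0.16 = 0.45.
E[N | N is even] = [0·0.13 + 2·0.16 + 4·0.16] / 0.45
 = 0.96 / 0.45
 = 32/15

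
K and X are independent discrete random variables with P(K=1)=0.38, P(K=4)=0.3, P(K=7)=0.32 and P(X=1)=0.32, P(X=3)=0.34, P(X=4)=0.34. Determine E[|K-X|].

2.412

E[|K-X|] = Σ_k Σ_x |k-x| · P(K=k)P(X=x)
 = 0·0.1216 + 2·0.1292 + 3·0.1292 + 3·0.096 + 1·0.102 + 0·0.102 + 6·0.1024 + 4·0.1088 + 3·0.1088
 = 0 + 0.2584 + 0.3876 + 0.288 + 0.102 + 0 + 0.6144 + 0.4352 + 0.3264
 = 2.412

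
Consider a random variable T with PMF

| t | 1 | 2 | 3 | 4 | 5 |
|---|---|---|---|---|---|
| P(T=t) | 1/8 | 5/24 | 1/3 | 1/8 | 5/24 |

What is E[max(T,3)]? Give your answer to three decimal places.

E[max(T,3)] = Σ max(t,3)·P(T=t)
 = 3·1/8 + 3·5/24 + 3·1/3 + 4·1/8 + 5·5/24
 = 3/8 + 5/8 + 1 + 1/2 + 25/24
 = 85/24

3.542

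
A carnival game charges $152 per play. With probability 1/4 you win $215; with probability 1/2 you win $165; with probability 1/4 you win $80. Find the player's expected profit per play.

4.25

E[payout] = 215·1/4 + 165·1/2 + 80·1/4
 = 215/4 + 165/2 + 20
 = 625/4
Net = 625/4 - 152 = 17/4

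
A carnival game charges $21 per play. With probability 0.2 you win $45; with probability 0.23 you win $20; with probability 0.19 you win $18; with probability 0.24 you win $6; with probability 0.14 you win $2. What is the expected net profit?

-2.26

E[payout] = 45·0.2 + 20·0.23 + 18·0.19 + 6·0.24 + 2·0.14
 = 9 + 4.6 + 3.42 + 1.44 + 0.28
 = 18.74
Net = 18.74 - 21 = -2.26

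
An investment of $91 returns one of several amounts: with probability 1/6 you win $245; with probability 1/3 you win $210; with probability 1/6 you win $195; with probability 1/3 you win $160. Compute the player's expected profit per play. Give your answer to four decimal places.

105.6667

E[payout] = 245·1/6 + 210·1/3 + 195·1/6 + 160·1/3
 = 245/6 + 70 + 65/2 + 160/3
 = 590/3
Net = 590/3 - 91 = 317/3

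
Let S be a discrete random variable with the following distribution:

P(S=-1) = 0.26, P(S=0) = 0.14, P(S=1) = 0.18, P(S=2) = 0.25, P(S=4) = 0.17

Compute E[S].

1.1

E[S] = Σ s·P(S=s)
 = (-1)·0.26 + 0·0.14 + 1·0.18 + 2·0.25 + 4·0.17
 = (-0.26) + 0 + 0.18 + 0.5 + 0.68
 = 1.1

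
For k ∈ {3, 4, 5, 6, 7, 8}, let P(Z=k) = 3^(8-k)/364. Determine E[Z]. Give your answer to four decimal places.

E[Z] = Σ z·P(Z=z)
 = 3·243/364 + 4·81/364 + 5·27/364 + 6·9/364 + 7·3/364 + 8·1/364
 = 729/364 + 81/91 + 135/364 + 27/182 + 3/52 + 2/91
 = 1271/364

3.4918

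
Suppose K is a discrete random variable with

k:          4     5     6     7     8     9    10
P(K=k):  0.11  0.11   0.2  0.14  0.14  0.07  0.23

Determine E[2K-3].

11.44

E[2K-3] = Σ (2k-3)·P(K=k)
 = 5·0.11 + 7·0.11 + 9·0.2 + 11·0.14 + 13·0.14 + 15·0.07 + 17·0.23
 = 0.55 + 0.77 + 1.8 + 1.54 + 1.82 + 1.05 + 3.91
 = 11.44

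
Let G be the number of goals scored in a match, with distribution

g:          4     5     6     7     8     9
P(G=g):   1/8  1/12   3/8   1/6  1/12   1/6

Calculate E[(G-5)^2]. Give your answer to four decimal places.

E[(G-5)^2] = Σ (g-5)^2·P(G=g)
 = 1·1/8 + 0·1/12 + 1·3/8 + 4·1/6 + 9·1/12 + 16·1/6
 = 1/8 + 0 + 3/8 + 2/3 + 3/4 + 8/3
 = 55/12

4.5833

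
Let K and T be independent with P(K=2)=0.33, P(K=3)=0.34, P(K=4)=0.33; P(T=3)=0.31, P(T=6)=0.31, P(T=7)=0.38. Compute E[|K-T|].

E[|K-T|] = Σ_k Σ_t |k-t| · P(K=k)P(T=t)
 = 1·0.1023 + 4·0.1023 + 5·0.1254 + 0·0.1054 + 3·0.1054 + 4·0.1292 + 1·0.1023 + 2·0.1023 + 3·0.1254
 = 0.1023 + 0.4092 + 0.627 + 0 + 0.3162 + 0.5168 + 0.1023 + 0.2046 + 0.3762
 = 2.6546

2.6546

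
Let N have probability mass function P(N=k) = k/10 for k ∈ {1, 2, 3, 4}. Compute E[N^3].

E[N^3] = Σ n^3·P(N=n)
 = 1·1/10 + 8·1/5 + 27·3/10 + 64·2/5
 = 1/10 + 8/5 + 81/10 + 128/5
 = 177/5

35.4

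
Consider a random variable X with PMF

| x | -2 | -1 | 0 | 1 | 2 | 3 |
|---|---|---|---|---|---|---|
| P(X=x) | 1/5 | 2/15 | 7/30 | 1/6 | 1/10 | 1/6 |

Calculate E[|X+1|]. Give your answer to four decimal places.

E[|X+1|] = Σ |x+1|·P(X=x)
 = 1·1/5 + 0·2/15 + 1·7/30 + 2·1/6 + 3·1/10 + 4·1/6
 = 1/5 + 0 + 7/30 + 1/3 + 3/10 + 2/3
 = 26/15

1.7333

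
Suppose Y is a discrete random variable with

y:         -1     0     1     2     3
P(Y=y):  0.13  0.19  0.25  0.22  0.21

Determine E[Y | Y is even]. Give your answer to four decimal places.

1.0732

P(Y is even) = 0.19 + 0.22 = 0.41.
E[Y | Y is even] = [0·0.19 + 2·0.22] / 0.41
 = 0.44 / 0.41
 = 44/41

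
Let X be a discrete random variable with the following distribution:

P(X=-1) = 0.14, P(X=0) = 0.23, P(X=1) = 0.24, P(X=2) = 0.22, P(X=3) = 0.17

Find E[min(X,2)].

0.88

E[min(X,2)] = Σ min(x,2)·P(X=x)
 = (-1)·0.14 + 0·0.23 + 1·0.24 + 2·0.22 + 2·0.17
 = (-0.14) + 0 + 0.24 + 0.44 + 0.34
 = 0.88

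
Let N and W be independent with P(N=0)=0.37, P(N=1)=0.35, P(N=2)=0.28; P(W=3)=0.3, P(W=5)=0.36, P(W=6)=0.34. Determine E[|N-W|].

E[|N-W|] = Σ_n Σ_w |n-w| · P(N=n)P(W=w)
 = 3·0.111 + 5·0.1332 + 6·0.1258 + 2·0.105 + 4·0.126 + 5·0.119 + 1·0.084 + 3·0.1008 + 4·0.0952
 = 0.333 + 0.666 + 0.7548 + 0.21 + 0.504 + 0.595 + 0.084 + 0.3024 + 0.3808
 = 3.83

3.83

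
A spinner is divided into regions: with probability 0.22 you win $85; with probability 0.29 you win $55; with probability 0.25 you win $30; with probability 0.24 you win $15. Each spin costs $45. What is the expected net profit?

0.75

E[payout] = 85·0.22 + 55·0.29 + 30·0.25 + 15·0.24
 = 18.7 + 15.95 + 7.5 + 3.6
 = 45.75
Net = 45.75 - 45 = 0.75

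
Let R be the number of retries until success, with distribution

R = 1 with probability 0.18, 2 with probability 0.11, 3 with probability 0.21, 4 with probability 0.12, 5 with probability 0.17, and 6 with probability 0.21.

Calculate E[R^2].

E[R^2] = Σ r^2·P(R=r)
 = 1·0.18 + 4·0.11 + 9·0.21 + 16·0.12 + 25·0.17 + 36·0.21
 = 0.18 + 0.44 + 1.89 + 1.92 + 4.25 + 7.56
 = 16.24

16.24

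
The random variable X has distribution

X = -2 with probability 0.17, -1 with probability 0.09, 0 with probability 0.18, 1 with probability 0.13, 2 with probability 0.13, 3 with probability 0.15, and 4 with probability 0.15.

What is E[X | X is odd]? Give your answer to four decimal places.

1.3243

P(X is odd) = 0.09 + 0.13 + 0.15 = 0.37.
E[X | X is odd] = [(-1)·0.09 + 1·0.13 + 3·0.15] / 0.37
 = 0.49 / 0.37
 = 49/37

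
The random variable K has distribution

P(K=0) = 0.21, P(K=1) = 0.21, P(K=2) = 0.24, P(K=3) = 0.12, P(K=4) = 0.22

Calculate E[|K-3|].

1.51

E[|K-3|] = Σ |k-3|·P(K=k)
 = 3·0.21 + 2·0.21 + 1·0.24 + 0·0.12 + 1·0.22
 = 0.63 + 0.42 + 0.24 + 0 + 0.22
 = 1.51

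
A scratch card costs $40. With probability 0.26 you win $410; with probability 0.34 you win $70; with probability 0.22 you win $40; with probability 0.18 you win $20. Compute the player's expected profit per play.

E[payout] = 410·0.26 + 70·0.34 + 40·0.22 + 20·0.18
 = 106.6 + 23.8 + 8.8 + 3.6
 = 142.8
Net = 142.8 - 40 = 102.8

102.8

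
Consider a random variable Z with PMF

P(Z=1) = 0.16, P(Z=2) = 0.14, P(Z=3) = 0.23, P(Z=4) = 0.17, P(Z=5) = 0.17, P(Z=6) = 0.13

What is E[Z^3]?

67.7

E[Z^3] = Σ z^3·P(Z=z)
 = 1·0.16 + 8·0.14 + 27·0.23 + 64·0.17 + 125·0.17 + 216·0.13
 = 0.16 + 1.12 + 6.21 + 10.88 + 21.25 + 28.08
 = 67.7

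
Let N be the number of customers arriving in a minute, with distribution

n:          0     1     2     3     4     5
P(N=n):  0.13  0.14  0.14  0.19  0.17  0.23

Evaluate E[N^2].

10.88

E[N^2] = Σ n^2·P(N=n)
 = 0·0.13 + 1·0.14 + 4·0.14 + 9·0.19 + 16·0.17 + 25·0.23
 = 0 + 0.14 + 0.56 + 1.71 + 2.72 + 5.75
 = 10.88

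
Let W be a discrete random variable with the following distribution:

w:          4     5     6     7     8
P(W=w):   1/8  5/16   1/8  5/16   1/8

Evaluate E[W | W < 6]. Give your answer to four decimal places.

4.7143

P(W < 6) = 1/8 + 5/16 = 7/16.
E[W | W < 6] = [4·1/8 + 5·5/16] / (7/16)
 = 33/16 / (7/16)
 = 33/7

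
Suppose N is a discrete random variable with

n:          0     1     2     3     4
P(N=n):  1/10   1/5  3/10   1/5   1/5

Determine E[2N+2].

6.4

E[2N+2] = Σ (2n+2)·P(N=n)
 = 2·1/10 + 4·1/5 + 6·3/10 + 8·1/5 + 10·1/5
 = 1/5 + 4/5 + 9/5 + 8/5 + 2
 = 32/5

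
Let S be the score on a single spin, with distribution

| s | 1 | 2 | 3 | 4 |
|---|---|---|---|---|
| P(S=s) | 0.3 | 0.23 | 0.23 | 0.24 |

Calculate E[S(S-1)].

4.72

E[S(S-1)] = Σ s(s-1)·P(S=s)
 = 0·0.3 + 2·0.23 + 6·0.23 + 12·0.24
 = 0 + 0.46 + 1.38 + 2.88
 = 4.72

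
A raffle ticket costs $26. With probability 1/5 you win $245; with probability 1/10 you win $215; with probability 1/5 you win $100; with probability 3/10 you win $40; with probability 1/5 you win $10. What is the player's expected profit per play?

E[payout] = 245·1/5 + 215·1/10 + 100·1/5 + 40·3/10 + 10·1/5
 = 49 + 43/2 + 20 + 12 + 2
 = 209/2
Net = 209/2 - 26 = 157/2

78.5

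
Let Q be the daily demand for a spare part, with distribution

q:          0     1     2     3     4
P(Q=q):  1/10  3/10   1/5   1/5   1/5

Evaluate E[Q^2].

E[Q^2] = Σ q^2·P(Q=q)
 = 0·1/10 + 1·3/10 + 4·1/5 + 9·1/5 + 16·1/5
 = 0 + 3/10 + 4/5 + 9/5 + 16/5
 = 61/10

6.1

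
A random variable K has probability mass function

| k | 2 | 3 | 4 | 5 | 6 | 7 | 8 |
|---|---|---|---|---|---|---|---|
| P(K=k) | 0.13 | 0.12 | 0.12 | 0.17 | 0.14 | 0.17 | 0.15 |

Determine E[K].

E[K] = Σ k·P(K=k)
 = 2·0.13 + 3·0.12 + 4·0.12 + 5·0.17 + 6·0.14 + 7·0.17 + 8·0.15
 = 0.26 + 0.36 + 0.48 + 0.85 + 0.84 + 1.19 + 1.2
 = 5.18

5.18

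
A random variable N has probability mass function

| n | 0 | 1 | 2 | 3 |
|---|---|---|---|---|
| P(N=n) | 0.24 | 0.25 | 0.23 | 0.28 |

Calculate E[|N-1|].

1.03

E[|N-1|] = Σ |n-1|·P(N=n)
 = 1·0.24 + 0·0.25 + 1·0.23 + 2·0.28
 = 0.24 + 0 + 0.23 + 0.56
 = 1.03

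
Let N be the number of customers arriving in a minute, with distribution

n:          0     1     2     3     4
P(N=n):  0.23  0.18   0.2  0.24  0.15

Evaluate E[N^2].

5.54

E[N^2] = Σ n^2·P(N=n)
 = 0·0.23 + 1·0.18 + 4·0.2 + 9·0.24 + 16·0.15
 = 0 + 0.18 + 0.8 + 2.16 + 2.4
 = 5.54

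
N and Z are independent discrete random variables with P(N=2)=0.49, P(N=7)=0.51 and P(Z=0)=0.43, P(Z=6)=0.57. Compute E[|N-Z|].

3.3644

E[|N-Z|] = Σ_n Σ_z |n-z| · P(N=n)P(Z=z)
 = 2·0.2107 + 4·0.2793 + 7·0.2193 + 1·0.2907
 = 0.4214 + 1.1172 + 1.5351 + 0.2907
 = 3.3644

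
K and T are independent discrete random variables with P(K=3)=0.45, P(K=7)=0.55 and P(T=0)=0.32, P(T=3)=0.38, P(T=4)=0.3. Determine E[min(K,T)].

E[min(K,T)] = Σ_k Σ_t min(k,t) · P(K=k)P(T=t)
 = 0·0.144 + 3·0.171 + 3·0.135 + 0·0.176 + 3·0.209 + 4·0.165
 = 0 + 0.513 + 0.405 + 0 + 0.627 + 0.66
 = 2.205

2.205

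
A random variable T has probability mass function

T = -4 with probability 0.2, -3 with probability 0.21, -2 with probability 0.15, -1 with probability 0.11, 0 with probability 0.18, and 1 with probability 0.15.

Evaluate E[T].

-1.69

E[T] = Σ t·P(T=t)
 = (-4)·0.2 + (-3)·0.21 + (-2)·0.15 + (-1)·0.11 + 0·0.18 + 1·0.15
 = (-0.8) + (-0.63) + (-0.3) + (-0.11) + 0 + 0.15
 = -1.69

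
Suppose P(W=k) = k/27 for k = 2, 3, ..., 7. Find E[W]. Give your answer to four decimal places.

E[W] = Σ w·P(W=w)
 = 2·2/27 + 3·1/9 + 4·4/27 + 5·5/27 + 6·2/9 + 7·7/27
 = 4/27 + 1/3 + 16/27 + 25/27 + 4/3 + 49/27
 = 139/27

5.1481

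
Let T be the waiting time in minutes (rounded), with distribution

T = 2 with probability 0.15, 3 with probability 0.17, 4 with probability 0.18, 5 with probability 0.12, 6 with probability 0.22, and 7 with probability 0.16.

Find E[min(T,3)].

E[min(T,3)] = Σ min(t,3)·P(T=t)
 = 2·0.15 + 3·0.17 + 3·0.18 + 3·0.12 + 3·0.22 + 3·0.16
 = 0.3 + 0.51 + 0.54 + 0.36 + 0.66 + 0.48
 = 2.85

2.85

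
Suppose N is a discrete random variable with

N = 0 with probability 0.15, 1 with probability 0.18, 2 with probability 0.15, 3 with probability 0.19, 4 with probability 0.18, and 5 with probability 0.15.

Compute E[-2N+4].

-1.04

E[-2N+4] = Σ (-2n+4)·P(N=n)
 = 4·0.15 + 2·0.18 + 0·0.15 + (-2)·0.19 + (-4)·0.18 + (-6)·0.15
 = 0.6 + 0.36 + 0 + (-0.38) + (-0.72) + (-0.9)
 = -1.04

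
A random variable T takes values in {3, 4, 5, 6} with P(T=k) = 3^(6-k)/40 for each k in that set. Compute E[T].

E[T] = Σ t·P(T=t)
 = 3·27/40 + 4·9/40 + 5·3/40 + 6·1/40
 = 81/40 + 9/10 + 3/8 + 3/20
 = 69/20

3.45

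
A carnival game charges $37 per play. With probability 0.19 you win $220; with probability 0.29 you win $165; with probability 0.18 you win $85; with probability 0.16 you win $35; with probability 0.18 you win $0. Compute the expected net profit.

73.55

E[payout] = 220·0.19 + 165·0.29 + 85·0.18 + 35·0.16 + 0·0.18
 = 41.8 + 47.85 + 15.3 + 5.6 + 0
 = 110.55
Net = 110.55 - 37 = 73.55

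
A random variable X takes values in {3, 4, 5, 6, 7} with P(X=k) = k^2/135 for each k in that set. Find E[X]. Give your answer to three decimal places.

E[X] = Σ x·P(X=x)
 = 3·1/15 + 4·16/135 + 5·5/27 + 6·4/15 + 7·49/135
 = 1/5 + 64/135 + 25/27 + 8/5 + 343/135
 = 155/27

5.741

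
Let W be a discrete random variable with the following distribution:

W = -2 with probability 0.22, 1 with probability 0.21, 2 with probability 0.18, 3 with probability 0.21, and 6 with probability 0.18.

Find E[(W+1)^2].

E[(W+1)^2] = Σ (w+1)^2·P(W=w)
 = 1·0.22 + 4·0.21 + 9·0.18 + 16·0.21 + 49·0.18
 = 0.22 + 0.84 + 1.62 + 3.36 + 8.82
 = 14.86

14.86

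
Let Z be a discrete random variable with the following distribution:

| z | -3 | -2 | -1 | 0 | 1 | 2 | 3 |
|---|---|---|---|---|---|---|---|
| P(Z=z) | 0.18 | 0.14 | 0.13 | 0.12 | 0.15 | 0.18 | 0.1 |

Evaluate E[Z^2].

4.08

E[Z^2] = Σ z^2·P(Z=z)
 = 9·0.18 + 4·0.14 + 1·0.13 + 0·0.12 + 1·0.15 + 4·0.18 + 9·0.1
 = 1.62 + 0.56 + 0.13 + 0 + 0.15 + 0.72 + 0.9
 = 4.08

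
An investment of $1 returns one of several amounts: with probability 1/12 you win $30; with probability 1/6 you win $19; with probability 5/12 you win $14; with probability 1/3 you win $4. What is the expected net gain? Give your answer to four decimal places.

11.8333

E[payout] = 30·1/12 + 19·1/6 + 14·5/12 + 4·1/3
 = 5/2 + 19/6 + 35/6 + 4/3
 = 77/6
Net = 77/6 - 1 = 71/6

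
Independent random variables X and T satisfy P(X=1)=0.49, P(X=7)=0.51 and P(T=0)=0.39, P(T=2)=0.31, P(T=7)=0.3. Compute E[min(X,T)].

E[min(X,T)] = Σ_x Σ_t min(x,t) · P(X=x)P(T=t)
 = 0·0.1911 + 1·0.1519 + 1·0.147 + 0·0.1989 + 2·0.1581 + 7·0.153
 = 0 + 0.1519 + 0.147 + 0 + 0.3162 + 1.071
 = 1.6861

1.6861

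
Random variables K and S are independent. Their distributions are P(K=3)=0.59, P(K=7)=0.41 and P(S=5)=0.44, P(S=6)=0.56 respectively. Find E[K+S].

E[K+S] = Σ_k Σ_s (k+s) · P(K=k)P(S=s)
 = 8·0.2596 + 9·0.3304 + 12·0.1804 + 13·0.2296
 = 2.0768 + 2.9736 + 2.1648 + 2.9848
 = 10.2

10.2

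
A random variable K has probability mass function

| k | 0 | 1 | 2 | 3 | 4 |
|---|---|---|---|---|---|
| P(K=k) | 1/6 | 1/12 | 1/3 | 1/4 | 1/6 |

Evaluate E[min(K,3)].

2

E[min(K,3)] = Σ min(k,3)·P(K=k)
 = 0·1/6 + 1·1/12 + 2·1/3 + 3·1/4 + 3·1/6
 = 0 + 1/12 + 2/3 + 3/4 + 1/2
 = 2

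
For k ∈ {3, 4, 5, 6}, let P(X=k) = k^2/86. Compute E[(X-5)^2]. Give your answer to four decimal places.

E[(X-5)^2] = Σ (x-5)^2·P(X=x)
 = 4·9/86 + 1·8/43 + 0·25/86 + 1·18/43
 = 18/43 + 8/43 + 0 + 18/43
 = 44/43

1.0233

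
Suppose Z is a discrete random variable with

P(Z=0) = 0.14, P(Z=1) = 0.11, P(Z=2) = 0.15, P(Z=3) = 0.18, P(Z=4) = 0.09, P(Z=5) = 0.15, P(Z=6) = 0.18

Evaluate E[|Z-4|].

1.88

E[|Z-4|] = Σ |z-4|·P(Z=z)
 = 4·0.14 + 3·0.11 + 2·0.15 + 1·0.18 + 0·0.09 + 1·0.15 + 2·0.18
 = 0.56 + 0.33 + 0.3 + 0.18 + 0 + 0.15 + 0.36
 = 1.88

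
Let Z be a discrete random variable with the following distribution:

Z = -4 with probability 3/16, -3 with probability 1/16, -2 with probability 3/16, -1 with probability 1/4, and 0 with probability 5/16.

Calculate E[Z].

E[Z] = Σ z·P(Z=z)
 = (-4)·3/16 + (-3)·1/16 + (-2)·3/16 + (-1)·1/4 + 0·5/16
 = (-3/4) + (-3/16) + (-3/8) + (-1/4) + 0
 = -25/16

-1.5625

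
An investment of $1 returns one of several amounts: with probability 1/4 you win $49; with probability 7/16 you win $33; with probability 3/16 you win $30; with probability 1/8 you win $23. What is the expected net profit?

E[payout] = 49·1/4 + 33·7/16 + 30·3/16 + 23·1/8
 = 49/4 + 231/16 + 45/8 + 23/8
 = 563/16
Net = 563/16 - 1 = 547/16

34.1875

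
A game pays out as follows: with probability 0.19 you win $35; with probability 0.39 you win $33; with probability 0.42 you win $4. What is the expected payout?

E[payout] = 35·0.19 + 33·0.39 + 4·0.42
 = 6.65 + 12.87 + 1.68
 = 21.2

21.2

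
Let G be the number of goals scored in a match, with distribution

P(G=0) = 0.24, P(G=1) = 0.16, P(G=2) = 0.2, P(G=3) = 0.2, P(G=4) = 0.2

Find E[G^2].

5.96

E[G^2] = Σ g^2·P(G=g)
 = 0·0.24 + 1·0.16 + 4·0.2 + 9·0.2 + 16·0.2
 = 0 + 0.16 + 0.8 + 1.8 + 3.2
 = 5.96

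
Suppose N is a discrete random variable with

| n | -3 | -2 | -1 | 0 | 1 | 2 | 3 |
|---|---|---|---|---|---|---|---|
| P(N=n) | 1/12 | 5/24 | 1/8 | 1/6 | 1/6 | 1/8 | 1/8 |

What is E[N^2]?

3.5

E[N^2] = Σ n^2·P(N=n)
 = 9·1/12 + 4·5/24 + 1·1/8 + 0·1/6 + 1·1/6 + 4·1/8 + 9·1/8
 = 3/4 + 5/6 + 1/8 + 0 + 1/6 + 1/2 + 9/8
 = 7/2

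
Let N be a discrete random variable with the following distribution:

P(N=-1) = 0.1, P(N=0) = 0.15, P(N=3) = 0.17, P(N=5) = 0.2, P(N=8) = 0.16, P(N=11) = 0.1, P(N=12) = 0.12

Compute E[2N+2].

12.46

E[2N+2] = Σ (2n+2)·P(N=n)
 = 0·0.1 + 2·0.15 + 8·0.17 + 12·0.2 + 18·0.16 + 24·0.1 + 26·0.12
 = 0 + 0.3 + 1.36 + 2.4 + 2.88 + 2.4 + 3.12
 = 12.46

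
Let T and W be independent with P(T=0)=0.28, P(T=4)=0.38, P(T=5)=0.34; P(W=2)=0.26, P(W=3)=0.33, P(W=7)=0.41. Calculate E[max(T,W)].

5.1926

E[max(T,W)] = Σ_t Σ_w max(t,w) · P(T=t)P(W=w)
 = 2·0.0728 + 3·0.0924 + 7·0.1148 + 4·0.0988 + 4·0.1254 + 7·0.1558 + 5·0.0884 + 5·0.1122 + 7·0.1394
 = 0.1456 + 0.2772 + 0.8036 + 0.3952 + 0.5016 + 1.0906 + 0.442 + 0.561 + 0.9758
 = 5.1926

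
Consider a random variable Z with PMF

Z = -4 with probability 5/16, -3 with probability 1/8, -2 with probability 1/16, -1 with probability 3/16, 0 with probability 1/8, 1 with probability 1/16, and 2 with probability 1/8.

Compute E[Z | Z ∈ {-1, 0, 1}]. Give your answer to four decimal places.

P(Z ∈ {-1, 0, 1}) = 3/16 + 1/8 + 1/16 = 3/8.
E[Z | Z ∈ {-1, 0, 1}] = [(-1)·3/16 + 0·1/8 + 1·1/16] / (3/8)
 = -1/8 / (3/8)
 = -1/3

-0.3333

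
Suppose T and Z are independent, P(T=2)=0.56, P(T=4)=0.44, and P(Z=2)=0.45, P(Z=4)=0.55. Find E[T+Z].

5.98

E[T+Z] = Σ_t Σ_z (t+z) · P(T=t)P(Z=z)
 = 4·0.252 + 6·0.308 + 6·0.198 + 8·0.242
 = 1.008 + 1.848 + 1.188 + 1.936
 = 5.98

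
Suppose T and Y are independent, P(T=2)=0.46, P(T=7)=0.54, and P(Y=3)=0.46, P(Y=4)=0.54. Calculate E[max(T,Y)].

E[max(T,Y)] = Σ_t Σ_y max(t,y) · P(T=t)P(Y=y)
 = 3·0.2116 + 4·0.2484 + 7·0.2484 + 7·0.2916
 = 0.6348 + 0.9936 + 1.7388 + 2.0412
 = 5.4084

5.4084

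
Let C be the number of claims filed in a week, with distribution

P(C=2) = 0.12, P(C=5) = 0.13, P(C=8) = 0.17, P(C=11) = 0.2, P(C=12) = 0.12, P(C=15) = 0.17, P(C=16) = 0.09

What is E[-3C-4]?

E[-3C-4] = Σ (-3c-4)·P(C=c)
 = (-10)·0.12 + (-19)·0.13 + (-28)·0.17 + (-37)·0.2 + (-40)·0.12 + (-49)·0.17 + (-52)·0.09
 = (-1.2) + (-2.47) + (-4.76) + (-7.4) + (-4.8) + (-8.33) + (-4.68)
 = -33.64

-33.64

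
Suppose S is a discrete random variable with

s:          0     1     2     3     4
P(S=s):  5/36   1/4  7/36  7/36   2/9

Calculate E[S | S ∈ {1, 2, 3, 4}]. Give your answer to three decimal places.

2.452

P(S ∈ {1, 2, 3, 4}) = 1/4 + 7/36 + 7/36 + 2/9 = 31/36.
E[S | S ∈ {1, 2, 3, 4}] = [1·1/4 + 2·7/36 + 3·7/36 + 4·2/9] / (31/36)
 = 19/9 / (31/36)
 = 76/31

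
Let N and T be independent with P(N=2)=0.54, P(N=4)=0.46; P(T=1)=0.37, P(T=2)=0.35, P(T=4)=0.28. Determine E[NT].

6.3948

E[NT] = Σ_n Σ_t nt · P(N=n)P(T=t)
 = 2·0.1998 + 4·0.189 + 8·0.1512 + 4·0.1702 + 8·0.161 + 16·0.1288
 = 0.3996 + 0.756 + 1.2096 + 0.6808 + 1.288 + 2.0608
 = 6.3948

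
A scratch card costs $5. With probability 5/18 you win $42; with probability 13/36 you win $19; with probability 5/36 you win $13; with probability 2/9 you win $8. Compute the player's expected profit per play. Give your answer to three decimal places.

17.111

E[payout] = 42·5/18 + 19·13/36 + 13·5/36 + 8·2/9
 = 35/3 + 247/36 + 65/36 + 16/9
 = 199/9
Net = 199/9 - 5 = 154/9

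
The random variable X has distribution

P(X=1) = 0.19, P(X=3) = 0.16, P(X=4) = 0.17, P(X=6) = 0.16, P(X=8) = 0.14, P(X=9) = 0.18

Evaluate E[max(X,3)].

5.43

E[max(X,3)] = Σ max(x,3)·P(X=x)
 = 3·0.19 + 3·0.16 + 4·0.17 + 6·0.16 + 8·0.14 + 9·0.18
 = 0.57 + 0.48 + 0.68 + 0.96 + 1.12 + 1.62
 = 5.43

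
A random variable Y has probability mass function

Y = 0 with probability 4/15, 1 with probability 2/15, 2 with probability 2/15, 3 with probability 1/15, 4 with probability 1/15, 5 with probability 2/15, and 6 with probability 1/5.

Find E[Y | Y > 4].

P(Y > 4) = 2/15 + 1/5 = 1/3.
E[Y | Y > 4] = [5·2/15 + 6·1/5] / (1/3)
 = 28/15 / (1/3)
 = 28/5

5.6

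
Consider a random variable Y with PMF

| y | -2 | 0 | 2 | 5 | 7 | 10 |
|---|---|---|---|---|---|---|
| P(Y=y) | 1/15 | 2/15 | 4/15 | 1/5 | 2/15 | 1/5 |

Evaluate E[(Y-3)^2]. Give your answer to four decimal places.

15.8667

E[(Y-3)^2] = Σ (y-3)^2·P(Y=y)
 = 25·1/15 + 9·2/15 + 1·4/15 + 4·1/5 + 16·2/15 + 49·1/5
 = 5/3 + 6/5 + 4/15 + 4/5 + 32/15 + 49/5
 = 238/15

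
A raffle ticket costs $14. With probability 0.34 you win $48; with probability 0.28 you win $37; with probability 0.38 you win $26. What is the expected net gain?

E[payout] = 48·0.34 + 37·0.28 + 26·0.38
 = 16.32 + 10.36 + 9.88
 = 36.56
Net = 36.56 - 14 = 22.56

22.56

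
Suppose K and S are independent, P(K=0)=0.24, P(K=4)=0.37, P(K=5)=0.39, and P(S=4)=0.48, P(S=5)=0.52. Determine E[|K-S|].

E[|K-S|] = Σ_k Σ_s |k-s| · P(K=k)P(S=s)
 = 4·0.1152 + 5·0.1248 + 0·0.1776 + 1·0.1924 + 1·0.1872 + 0·0.2028
 = 0.4608 + 0.624 + 0 + 0.1924 + 0.1872 + 0
 = 1.4644

1.4644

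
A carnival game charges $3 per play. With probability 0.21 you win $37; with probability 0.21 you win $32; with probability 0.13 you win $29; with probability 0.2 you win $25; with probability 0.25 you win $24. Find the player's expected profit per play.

26.26

E[payout] = 37·0.21 + 32·0.21 + 29·0.13 + 25·0.2 + 24·0.25
 = 7.77 + 6.72 + 3.77 + 5 + 6
 = 29.26
Net = 29.26 - 3 = 26.26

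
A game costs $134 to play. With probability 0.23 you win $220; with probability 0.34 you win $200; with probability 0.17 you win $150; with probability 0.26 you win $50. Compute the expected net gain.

23.1

E[payout] = 220·0.23 + 200·0.34 + 150·0.17 + 50·0.26
 = 50.6 + 68 + 25.5 + 13
 = 157.1
Net = 157.1 - 134 = 23.1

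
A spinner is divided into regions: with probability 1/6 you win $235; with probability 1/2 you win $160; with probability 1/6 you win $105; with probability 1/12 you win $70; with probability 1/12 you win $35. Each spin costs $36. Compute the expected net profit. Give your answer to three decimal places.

E[payout] = 235·1/6 + 160·1/2 + 105·1/6 + 70·1/12 + 35·1/12
 = 235/6 + 80 + 35/2 + 35/6 + 35/12
 = 1745/12
Net = 1745/12 - 36 = 1313/12

109.417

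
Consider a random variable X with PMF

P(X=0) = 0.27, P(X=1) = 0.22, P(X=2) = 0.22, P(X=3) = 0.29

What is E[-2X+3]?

-0.06

E[-2X+3] = Σ (-2x+3)·P(X=x)
 = 3·0.27 + 1·0.22 + (-1)·0.22 + (-3)·0.29
 = 0.81 + 0.22 + (-0.22) + (-0.87)
 = -0.06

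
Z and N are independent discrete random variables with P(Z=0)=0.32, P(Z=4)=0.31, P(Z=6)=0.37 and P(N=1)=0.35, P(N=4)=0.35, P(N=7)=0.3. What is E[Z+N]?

7.31

E[Z+N] = Σ_z Σ_n (z+n) · P(Z=z)P(N=n)
 = 1·0.112 + 4·0.112 + 7·0.096 + 5·0.1085 + 8·0.1085 + 11·0.093 + 7·0.1295 + 10·0.1295 + 13·0.111
 = 0.112 + 0.448 + 0.672 + 0.5425 + 0.868 + 1.023 + 0.9065 + 1.295 + 1.443
 = 7.31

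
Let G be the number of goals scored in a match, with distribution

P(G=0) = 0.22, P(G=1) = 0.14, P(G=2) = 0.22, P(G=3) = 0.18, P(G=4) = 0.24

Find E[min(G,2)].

E[min(G,2)] = Σ min(g,2)·P(G=g)
 = 0·0.22 + 1·0.14 + 2·0.22 + 2·0.18 + 2·0.24
 = 0 + 0.14 + 0.44 + 0.36 + 0.48
 = 1.42

1.42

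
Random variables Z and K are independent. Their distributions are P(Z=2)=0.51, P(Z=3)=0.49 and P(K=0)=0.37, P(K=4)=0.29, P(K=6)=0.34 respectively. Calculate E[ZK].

E[ZK] = Σ_z Σ_k zk · P(Z=z)P(K=k)
 = 0·0.1887 + 8·0.1479 + 12·0.1734 + 0·0.1813 + 12·0.1421 + 18·0.1666
 = 0 + 1.1832 + 2.0808 + 0 + 1.7052 + 2.9988
 = 7.968

7.968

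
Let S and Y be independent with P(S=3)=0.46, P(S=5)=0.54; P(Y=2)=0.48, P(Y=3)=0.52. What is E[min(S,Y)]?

E[min(S,Y)] = Σ_s Σ_y min(s,y) · P(S=s)P(Y=y)
 = 2·0.2208 + 3·0.2392 + 2·0.2592 + 3·0.2808
 = 0.4416 + 0.7176 + 0.5184 + 0.8424
 = 2.52

2.52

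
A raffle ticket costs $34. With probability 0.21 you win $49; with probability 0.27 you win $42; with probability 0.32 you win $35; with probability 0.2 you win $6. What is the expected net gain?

0.03

E[payout] = 49·0.21 + 42·0.27 + 35·0.32 + 6·0.2
 = 10.29 + 11.34 + 11.2 + 1.2
 = 34.03
Net = 34.03 - 34 = 0.03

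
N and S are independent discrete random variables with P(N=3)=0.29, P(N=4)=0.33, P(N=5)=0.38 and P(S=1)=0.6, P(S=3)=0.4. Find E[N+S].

E[N+S] = Σ_n Σ_s (n+s) · P(N=n)P(S=s)
 = 4·0.174 + 6·0.116 + 5·0.198 + 7·0.132 + 6·0.228 + 8·0.152
 = 0.696 + 0.696 + 0.99 + 0.924 + 1.368 + 1.216
 = 5.89

5.89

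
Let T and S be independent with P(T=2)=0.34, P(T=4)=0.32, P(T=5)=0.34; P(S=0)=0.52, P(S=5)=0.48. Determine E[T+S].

E[T+S] = Σ_t Σ_s (t+s) · P(T=t)P(S=s)
 = 2·0.1768 + 7·0.1632 + 4·0.1664 + 9·0.1536 + 5·0.1768 + 10·0.1632
 = 0.3536 + 1.1424 + 0.6656 + 1.3824 + 0.884 + 1.632
 = 6.06

6.06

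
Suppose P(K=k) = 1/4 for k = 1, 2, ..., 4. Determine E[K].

E[K] = Σ k·P(K=k)
 = 1·1/4 + 2·1/4 + 3·1/4 + 4·1/4
 = 1/4 + 1/2 + 3/4 + 1
 = 5/2

2.5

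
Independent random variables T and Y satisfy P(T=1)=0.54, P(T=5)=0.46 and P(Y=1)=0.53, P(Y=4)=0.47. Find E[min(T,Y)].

1.6486

E[min(T,Y)] = Σ_t Σ_y min(t,y) · P(T=t)P(Y=y)
 = 1·0.2862 + 1·0.2538 + 1·0.2438 + 4·0.2162
 = 0.2862 + 0.2538 + 0.2438 + 0.8648
 = 1.6486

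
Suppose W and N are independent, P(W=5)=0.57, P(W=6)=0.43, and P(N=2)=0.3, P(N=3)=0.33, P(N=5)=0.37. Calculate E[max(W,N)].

E[max(W,N)] = Σ_w Σ_n max(w,n) · P(W=w)P(N=n)
 = 5·0.171 + 5·0.1881 + 5·0.2109 + 6·0.129 + 6·0.1419 + 6·0.1591
 = 0.855 + 0.9405 + 1.0545 + 0.774 + 0.8514 + 0.9546
 = 5.43

5.43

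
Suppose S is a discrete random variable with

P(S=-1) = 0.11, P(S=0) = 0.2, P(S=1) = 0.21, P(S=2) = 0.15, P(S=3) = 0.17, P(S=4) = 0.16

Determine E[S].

E[S] = Σ s·P(S=s)
 = (-1)·0.11 + 0·0.2 + 1·0.21 + 2·0.15 + 3·0.17 + 4·0.16
 = (-0.11) + 0 + 0.21 + 0.3 + 0.51 + 0.64
 = 1.55

1.55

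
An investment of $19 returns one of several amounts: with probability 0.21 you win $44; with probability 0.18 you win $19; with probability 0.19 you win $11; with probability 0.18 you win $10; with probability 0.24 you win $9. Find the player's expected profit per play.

E[payout] = 44·0.21 + 19·0.18 + 11·0.19 + 10·0.18 + 9·0.24
 = 9.24 + 3.42 + 2.09 + 1.8 + 2.16
 = 18.71
Net = 18.71 - 19 = -0.29

-0.29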